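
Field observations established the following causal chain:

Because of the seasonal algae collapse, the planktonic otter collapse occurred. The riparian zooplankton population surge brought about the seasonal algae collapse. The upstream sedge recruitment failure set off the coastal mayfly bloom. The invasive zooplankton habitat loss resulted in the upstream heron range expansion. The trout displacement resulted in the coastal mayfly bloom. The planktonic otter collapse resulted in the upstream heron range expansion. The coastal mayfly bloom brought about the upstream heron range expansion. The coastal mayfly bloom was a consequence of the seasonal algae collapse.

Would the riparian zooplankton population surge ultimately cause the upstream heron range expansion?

Yes

There is a causal chain: the riparian zooplankton population surge → the seasonal algae collapse → the planktonic otter collapse → the upstream heron range expansion.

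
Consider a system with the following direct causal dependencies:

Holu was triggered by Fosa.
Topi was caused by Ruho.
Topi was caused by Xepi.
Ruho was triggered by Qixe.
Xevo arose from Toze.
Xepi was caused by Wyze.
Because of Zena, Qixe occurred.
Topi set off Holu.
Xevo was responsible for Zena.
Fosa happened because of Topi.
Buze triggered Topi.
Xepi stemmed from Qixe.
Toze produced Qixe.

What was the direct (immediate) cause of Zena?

Upstream contributors include Toze, but only Xevo feeds directly into Zena.

Xevo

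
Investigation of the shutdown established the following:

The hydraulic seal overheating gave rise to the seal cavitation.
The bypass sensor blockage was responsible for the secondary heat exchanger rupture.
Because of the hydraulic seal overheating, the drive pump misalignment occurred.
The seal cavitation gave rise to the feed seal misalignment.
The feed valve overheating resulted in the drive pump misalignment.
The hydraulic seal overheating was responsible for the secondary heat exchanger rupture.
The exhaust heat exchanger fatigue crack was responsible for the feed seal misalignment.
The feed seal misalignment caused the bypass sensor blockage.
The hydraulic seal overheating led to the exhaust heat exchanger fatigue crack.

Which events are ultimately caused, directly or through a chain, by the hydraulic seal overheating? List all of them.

Direct effects: the seal cavitation, the drive pump misalignment, the exhaust heat exchanger fatigue crack, the secondary heat exchanger rupture.
2 steps out: the feed seal misalignment.
3 steps out: the bypass sensor blockage.
Not reachable from it: the feed valve overheating.

the bypass sensor blockage, the drive pump misalignment, the exhaust heat exchanger fatigue crack, the feed seal misalignment, the seal cavitation, the secondary heat exchanger rupture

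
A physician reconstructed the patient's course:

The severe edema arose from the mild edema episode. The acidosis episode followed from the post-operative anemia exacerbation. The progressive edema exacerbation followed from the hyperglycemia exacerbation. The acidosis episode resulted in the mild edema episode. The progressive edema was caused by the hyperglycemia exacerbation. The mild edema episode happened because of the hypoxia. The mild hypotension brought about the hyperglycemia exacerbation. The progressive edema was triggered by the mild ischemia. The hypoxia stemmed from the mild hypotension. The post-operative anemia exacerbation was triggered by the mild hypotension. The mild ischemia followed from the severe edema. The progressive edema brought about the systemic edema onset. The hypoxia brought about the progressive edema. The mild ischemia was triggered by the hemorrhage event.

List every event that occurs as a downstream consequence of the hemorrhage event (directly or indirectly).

the mild ischemia, the progressive edema, the systemic edema onset

Direct effects: the mild ischemia.
2 steps out: the progressive edema.
3 steps out: the systemic edema onset.
Not reachable from it: the mild hypotension, the hypoxia, the post-operative anemia exacerbation, the acidosis episode, the mild edema episode, the severe edema, the hyperglycemia exacerbation, the progressive edema exacerbation.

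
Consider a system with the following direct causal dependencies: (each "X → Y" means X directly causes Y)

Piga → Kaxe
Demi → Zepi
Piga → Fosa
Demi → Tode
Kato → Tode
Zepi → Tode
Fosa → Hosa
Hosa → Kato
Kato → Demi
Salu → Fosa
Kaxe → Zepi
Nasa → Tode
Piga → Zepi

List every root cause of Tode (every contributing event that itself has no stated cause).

Tracing upstream from Tode: Tode ← Zepi ← Piga.
A separate upstream branch: Tode ← Kato ← Hosa ← Fosa ← Salu.
A separate upstream branch: Tode ← Nasa.
Each of those chain origins has no stated cause.

Nasa, Piga, Salu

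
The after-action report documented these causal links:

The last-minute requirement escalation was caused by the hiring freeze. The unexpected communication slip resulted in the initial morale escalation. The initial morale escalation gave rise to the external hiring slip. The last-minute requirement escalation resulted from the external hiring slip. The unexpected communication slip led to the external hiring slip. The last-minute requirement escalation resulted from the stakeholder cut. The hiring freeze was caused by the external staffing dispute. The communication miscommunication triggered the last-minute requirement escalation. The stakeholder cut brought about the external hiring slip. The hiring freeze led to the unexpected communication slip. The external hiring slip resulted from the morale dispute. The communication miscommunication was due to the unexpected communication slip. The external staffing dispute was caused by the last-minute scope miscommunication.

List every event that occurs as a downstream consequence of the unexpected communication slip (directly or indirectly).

the communication miscommunication, the external hiring slip, the initial morale escalation, the last-minute requirement escalation

Direct effects: the initial morale escalation, the external hiring slip, the communication miscommunication.
2 steps out: the last-minute requirement escalation.
Not reachable from it: the morale dispute, the last-minute scope miscommunication, the external staffing dispute, the hiring freeze, the stakeholder cut.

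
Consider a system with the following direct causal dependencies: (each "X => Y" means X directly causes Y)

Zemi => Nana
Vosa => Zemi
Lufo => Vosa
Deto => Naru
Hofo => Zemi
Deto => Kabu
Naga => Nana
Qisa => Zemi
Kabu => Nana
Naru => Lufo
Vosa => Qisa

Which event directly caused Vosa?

Upstream contributors include Deto, Naru, but only Lufo feeds directly into Vosa.

Lufo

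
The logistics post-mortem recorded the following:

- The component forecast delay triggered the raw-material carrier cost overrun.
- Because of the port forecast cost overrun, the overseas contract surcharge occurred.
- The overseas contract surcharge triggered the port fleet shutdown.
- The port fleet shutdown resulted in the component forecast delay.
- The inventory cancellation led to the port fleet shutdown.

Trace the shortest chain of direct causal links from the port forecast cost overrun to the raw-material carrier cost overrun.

the port forecast cost overrun → the overseas contract surcharge
the overseas contract surcharge → the port fleet shutdown
the port fleet shutdown → the component forecast delay
the component forecast delay → the raw-material carrier cost overrun
Length: 4 steps.

the port forecast cost overrun → the overseas contract surcharge → the port fleet shutdown → the component forecast delay → the raw-material carrier cost overrun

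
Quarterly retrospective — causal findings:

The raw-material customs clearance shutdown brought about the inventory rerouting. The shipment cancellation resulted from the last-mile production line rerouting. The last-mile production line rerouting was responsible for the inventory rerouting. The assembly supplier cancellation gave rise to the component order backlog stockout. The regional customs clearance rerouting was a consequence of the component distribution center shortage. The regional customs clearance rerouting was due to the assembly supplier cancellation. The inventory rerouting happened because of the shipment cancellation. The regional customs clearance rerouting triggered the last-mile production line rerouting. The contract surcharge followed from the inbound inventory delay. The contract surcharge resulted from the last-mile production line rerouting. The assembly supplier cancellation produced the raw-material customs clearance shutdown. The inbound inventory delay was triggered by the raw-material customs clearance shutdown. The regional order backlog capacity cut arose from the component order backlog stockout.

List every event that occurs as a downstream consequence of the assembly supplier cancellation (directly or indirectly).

the component order backlog stockout, the contract surcharge, the inbound inventory delay, the inventory rerouting, the last-mile production line rerouting, the raw-material customs clearance shutdown, the regional customs clearance rerouting, the regional order backlog capacity cut, the shipment cancellation

Direct effects: the component order backlog stockout, the regional customs clearance rerouting, the raw-material customs clearance shutdown.
2 steps out: the regional order backlog capacity cut, the last-mile production line rerouting, the inventory rerouting, the inbound inventory delay.
3 steps out: the shipment cancellation, the contract surcharge.
Not reachable from it: the component distribution center shortage.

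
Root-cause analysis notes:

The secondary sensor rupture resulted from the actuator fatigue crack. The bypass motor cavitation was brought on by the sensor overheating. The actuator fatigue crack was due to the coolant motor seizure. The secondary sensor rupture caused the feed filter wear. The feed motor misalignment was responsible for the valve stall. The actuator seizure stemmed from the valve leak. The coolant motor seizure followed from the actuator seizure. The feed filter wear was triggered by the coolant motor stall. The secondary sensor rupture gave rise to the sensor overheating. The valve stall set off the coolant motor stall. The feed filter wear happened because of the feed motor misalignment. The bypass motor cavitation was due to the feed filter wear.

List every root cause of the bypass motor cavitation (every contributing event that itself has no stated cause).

Tracing upstream from the bypass motor cavitation: the bypass motor cavitation ← the feed filter wear ← the feed motor misalignment.
A separate upstream branch: the bypass motor cavitation ← the sensor overheating ← the secondary sensor rupture ← the actuator fatigue crack ← the coolant motor seizure ← the actuator seizure ← the valve leak.
Each of those chain origins has no stated cause.

the feed motor misalignment, the valve leak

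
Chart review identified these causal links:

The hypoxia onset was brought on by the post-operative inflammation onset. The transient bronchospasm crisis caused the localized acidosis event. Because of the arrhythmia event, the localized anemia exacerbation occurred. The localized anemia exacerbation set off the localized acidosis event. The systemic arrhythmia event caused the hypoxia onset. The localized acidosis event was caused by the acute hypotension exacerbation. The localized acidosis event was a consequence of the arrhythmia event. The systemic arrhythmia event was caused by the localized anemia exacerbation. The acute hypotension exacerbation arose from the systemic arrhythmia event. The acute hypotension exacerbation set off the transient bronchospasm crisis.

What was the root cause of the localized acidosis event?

Tracing upstream from the localized acidosis event: the localized acidosis event ← the arrhythmia event.
The arrhythmia event has no stated cause, so it is the root.

the arrhythmia event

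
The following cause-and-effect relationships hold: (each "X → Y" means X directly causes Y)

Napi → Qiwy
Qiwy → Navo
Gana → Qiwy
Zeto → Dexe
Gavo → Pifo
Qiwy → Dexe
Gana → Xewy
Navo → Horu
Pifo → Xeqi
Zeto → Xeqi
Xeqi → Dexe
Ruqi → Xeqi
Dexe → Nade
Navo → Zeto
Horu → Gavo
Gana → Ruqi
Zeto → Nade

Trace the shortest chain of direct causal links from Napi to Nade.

Napi → Qiwy
Qiwy → Dexe
Dexe → Nade
Length: 3 steps.

Napi → Qiwy → Dexe → Nade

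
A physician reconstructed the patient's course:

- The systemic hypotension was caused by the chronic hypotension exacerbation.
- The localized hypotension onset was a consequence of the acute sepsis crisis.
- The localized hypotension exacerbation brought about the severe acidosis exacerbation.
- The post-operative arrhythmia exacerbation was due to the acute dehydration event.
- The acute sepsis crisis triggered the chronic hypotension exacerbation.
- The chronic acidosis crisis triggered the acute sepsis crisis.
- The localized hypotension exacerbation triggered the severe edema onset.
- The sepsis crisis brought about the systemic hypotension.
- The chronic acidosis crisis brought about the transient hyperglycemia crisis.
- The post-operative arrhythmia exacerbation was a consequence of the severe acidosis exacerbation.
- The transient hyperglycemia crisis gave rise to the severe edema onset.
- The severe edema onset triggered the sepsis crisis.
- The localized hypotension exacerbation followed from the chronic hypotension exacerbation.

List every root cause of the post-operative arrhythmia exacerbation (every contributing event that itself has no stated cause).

Tracing upstream from the post-operative arrhythmia exacerbation: the post-operative arrhythmia exacerbation ← the severe acidosis exacerbation ← the localized hypotension exacerbation ← the chronic hypotension exacerbation ← the acute sepsis crisis ← the chronic acidosis crisis.
A separate upstream branch: the post-operative arrhythmia exacerbation ← the acute dehydration event.
Each of those chain origins has no stated cause.

the acute dehydration event, the chronic acidosis crisis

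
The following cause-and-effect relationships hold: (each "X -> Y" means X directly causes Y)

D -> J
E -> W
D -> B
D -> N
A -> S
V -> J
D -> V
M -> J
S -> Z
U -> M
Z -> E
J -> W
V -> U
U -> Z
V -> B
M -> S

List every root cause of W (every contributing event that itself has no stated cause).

A, D

Tracing upstream from W: W ← J ← D.
A separate upstream branch: W ← E ← Z ← S ← A.
Each of those chain origins has no stated cause.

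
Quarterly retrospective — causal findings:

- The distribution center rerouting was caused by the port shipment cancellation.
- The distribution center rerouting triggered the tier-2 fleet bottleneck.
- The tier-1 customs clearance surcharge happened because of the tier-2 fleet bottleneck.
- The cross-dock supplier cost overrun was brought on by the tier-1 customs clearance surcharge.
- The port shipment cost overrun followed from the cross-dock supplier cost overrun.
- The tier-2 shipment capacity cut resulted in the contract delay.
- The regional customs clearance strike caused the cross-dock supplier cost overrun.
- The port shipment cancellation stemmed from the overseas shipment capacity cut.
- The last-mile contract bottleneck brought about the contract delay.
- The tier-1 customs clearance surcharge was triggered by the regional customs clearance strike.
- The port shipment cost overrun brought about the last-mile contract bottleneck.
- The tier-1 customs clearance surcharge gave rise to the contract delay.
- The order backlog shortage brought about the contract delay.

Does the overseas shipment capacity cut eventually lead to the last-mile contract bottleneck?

There is a causal chain: the overseas shipment capacity cut → the port shipment cancellation → the distribution center rerouting → the tier-2 fleet bottleneck → the tier-1 customs clearance surcharge → the cross-dock supplier cost overrun → the port shipment cost overrun → the last-mile contract bottleneck.

Yes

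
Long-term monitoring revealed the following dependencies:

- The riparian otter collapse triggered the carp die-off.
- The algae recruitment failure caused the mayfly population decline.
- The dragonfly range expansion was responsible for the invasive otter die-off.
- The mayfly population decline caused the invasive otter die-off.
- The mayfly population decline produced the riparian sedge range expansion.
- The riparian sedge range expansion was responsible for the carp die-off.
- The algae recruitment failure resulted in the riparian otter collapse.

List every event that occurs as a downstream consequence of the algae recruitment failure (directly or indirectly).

Direct effects: the riparian otter collapse, the mayfly population decline.
2 steps out: the riparian sedge range expansion, the carp die-off, the invasive otter die-off.
Not reachable from it: the dragonfly range expansion.

the carp die-off, the invasive otter die-off, the mayfly population decline, the riparian otter collapse, the riparian sedge range expansion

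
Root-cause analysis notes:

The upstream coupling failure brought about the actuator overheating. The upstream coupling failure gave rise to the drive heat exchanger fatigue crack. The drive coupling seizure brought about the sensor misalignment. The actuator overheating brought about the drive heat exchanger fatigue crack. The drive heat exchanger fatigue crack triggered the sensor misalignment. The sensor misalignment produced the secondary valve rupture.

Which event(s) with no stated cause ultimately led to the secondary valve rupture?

the drive coupling seizure, the upstream coupling failure

Tracing upstream from the secondary valve rupture: the secondary valve rupture ← the sensor misalignment ← the drive heat exchanger fatigue crack ← the upstream coupling failure.
A separate upstream branch: the secondary valve rupture ← the sensor misalignment ← the drive coupling seizure.
Each of those chain origins has no stated cause.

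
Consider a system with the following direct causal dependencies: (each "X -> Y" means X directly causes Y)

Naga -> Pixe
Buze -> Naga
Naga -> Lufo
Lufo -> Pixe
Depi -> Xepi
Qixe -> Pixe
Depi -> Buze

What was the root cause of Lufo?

Depi

Tracing upstream from Lufo: Lufo ← Naga ← Buze ← Depi.
Depi has no stated cause, so it is the root.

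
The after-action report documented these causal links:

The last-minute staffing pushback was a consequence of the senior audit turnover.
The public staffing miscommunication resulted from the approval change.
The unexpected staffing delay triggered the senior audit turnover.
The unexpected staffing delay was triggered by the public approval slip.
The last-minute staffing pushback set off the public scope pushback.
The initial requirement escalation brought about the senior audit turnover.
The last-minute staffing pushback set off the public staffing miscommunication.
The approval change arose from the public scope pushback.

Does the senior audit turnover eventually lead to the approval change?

There is a causal chain: the senior audit turnover → the last-minute staffing pushback → the public scope pushback → the approval change.

Yes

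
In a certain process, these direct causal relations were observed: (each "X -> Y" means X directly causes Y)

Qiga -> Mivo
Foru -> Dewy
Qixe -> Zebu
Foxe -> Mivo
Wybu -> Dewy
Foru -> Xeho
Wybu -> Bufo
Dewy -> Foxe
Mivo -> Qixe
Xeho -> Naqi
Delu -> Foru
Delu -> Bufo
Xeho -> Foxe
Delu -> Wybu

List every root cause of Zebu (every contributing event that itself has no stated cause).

Tracing upstream from Zebu: Zebu ← Qixe ← Mivo ← Foxe ← Xeho ← Foru ← Delu.
A separate upstream branch: Zebu ← Qixe ← Mivo ← Qiga.
Each of those chain origins has no stated cause.

Delu, Qiga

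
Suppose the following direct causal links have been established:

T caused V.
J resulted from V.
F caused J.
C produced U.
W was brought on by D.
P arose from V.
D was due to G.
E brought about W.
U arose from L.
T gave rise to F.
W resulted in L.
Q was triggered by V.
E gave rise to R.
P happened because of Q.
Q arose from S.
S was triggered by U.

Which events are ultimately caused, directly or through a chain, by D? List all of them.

Direct effects: W.
2 steps out: L.
3 steps out: U.
4 steps out: S.
5 steps out: Q.
6 steps out: P.
Not reachable from it: T, F, G, E, C, R, V, J.

L, P, Q, S, U, W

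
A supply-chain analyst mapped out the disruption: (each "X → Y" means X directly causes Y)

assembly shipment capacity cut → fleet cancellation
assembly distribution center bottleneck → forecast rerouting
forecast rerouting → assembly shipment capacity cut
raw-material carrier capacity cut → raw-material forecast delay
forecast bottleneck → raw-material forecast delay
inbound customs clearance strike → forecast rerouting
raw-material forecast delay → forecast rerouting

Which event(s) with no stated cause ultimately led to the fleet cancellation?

Tracing upstream from the fleet cancellation: the fleet cancellation ← the assembly shipment capacity cut ← the forecast rerouting ← the raw-material forecast delay ← the raw-material carrier capacity cut.
A separate upstream branch: the fleet cancellation ← the assembly shipment capacity cut ← the forecast rerouting ← the inbound customs clearance strike.
A separate upstream branch: the fleet cancellation ← the assembly shipment capacity cut ← the forecast rerouting ← the raw-material forecast delay ← the forecast bottleneck.
A separate upstream branch: the fleet cancellation ← the assembly shipment capacity cut ← the forecast rerouting ← the assembly distribution center bottleneck.
Each of those chain origins has no stated cause.

the assembly distribution center bottleneck, the forecast bottleneck, the inbound customs clearance strike, the raw-material carrier capacity cut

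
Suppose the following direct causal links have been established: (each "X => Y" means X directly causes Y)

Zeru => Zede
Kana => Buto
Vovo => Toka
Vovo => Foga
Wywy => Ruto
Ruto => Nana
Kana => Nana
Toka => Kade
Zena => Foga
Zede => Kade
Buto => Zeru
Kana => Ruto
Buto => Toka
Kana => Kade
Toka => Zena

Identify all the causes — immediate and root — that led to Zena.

Immediate cause of Zena: Toka.
Further upstream: Kana, Buto, Vovo.

Buto, Kana, Toka, Vovo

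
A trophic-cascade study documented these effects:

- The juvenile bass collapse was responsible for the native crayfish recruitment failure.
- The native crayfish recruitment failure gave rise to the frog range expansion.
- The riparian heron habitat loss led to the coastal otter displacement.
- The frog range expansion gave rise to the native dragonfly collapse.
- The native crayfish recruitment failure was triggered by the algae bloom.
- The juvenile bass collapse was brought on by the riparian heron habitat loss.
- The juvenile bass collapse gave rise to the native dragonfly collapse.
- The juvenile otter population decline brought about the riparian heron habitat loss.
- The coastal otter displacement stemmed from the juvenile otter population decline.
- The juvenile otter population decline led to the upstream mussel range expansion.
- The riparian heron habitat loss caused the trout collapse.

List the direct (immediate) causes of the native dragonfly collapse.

Upstream contributors include the algae bloom, the juvenile otter population decline, the riparian heron habitat loss, the native crayfish recruitment failure, but only the frog range expansion, the juvenile bass collapse feed directly into the native dragonfly collapse.

the frog range expansion, the juvenile bass collapse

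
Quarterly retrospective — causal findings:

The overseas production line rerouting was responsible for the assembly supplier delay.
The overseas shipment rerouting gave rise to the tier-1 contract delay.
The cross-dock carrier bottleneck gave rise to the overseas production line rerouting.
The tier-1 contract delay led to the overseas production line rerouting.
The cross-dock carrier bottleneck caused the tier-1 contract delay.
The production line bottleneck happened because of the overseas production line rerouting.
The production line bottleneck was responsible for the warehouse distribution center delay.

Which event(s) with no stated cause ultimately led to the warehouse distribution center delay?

Tracing upstream from the warehouse distribution center delay: the warehouse distribution center delay ← the production line bottleneck ← the overseas production line rerouting ← the cross-dock carrier bottleneck.
A separate upstream branch: the warehouse distribution center delay ← the production line bottleneck ← the overseas production line rerouting ← the tier-1 contract delay ← the overseas shipment rerouting.
Each of those chain origins has no stated cause.

the cross-dock carrier bottleneck, the overseas shipment rerouting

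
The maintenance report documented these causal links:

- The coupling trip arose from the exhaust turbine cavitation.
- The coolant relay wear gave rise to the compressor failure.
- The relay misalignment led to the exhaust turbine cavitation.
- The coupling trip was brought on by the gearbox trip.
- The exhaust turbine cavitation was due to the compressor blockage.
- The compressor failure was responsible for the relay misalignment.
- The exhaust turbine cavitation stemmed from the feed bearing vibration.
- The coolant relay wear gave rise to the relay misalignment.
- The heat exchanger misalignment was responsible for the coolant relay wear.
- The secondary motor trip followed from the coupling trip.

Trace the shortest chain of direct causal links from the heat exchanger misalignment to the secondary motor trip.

the heat exchanger misalignment → the coolant relay wear → the relay misalignment → the exhaust turbine cavitation → the coupling trip → the secondary motor trip

the heat exchanger misalignment → the coolant relay wear
the coolant relay wear → the relay misalignment
the relay misalignment → the exhaust turbine cavitation
the exhaust turbine cavitation → the coupling trip
the coupling trip → the secondary motor trip
Length: 5 steps.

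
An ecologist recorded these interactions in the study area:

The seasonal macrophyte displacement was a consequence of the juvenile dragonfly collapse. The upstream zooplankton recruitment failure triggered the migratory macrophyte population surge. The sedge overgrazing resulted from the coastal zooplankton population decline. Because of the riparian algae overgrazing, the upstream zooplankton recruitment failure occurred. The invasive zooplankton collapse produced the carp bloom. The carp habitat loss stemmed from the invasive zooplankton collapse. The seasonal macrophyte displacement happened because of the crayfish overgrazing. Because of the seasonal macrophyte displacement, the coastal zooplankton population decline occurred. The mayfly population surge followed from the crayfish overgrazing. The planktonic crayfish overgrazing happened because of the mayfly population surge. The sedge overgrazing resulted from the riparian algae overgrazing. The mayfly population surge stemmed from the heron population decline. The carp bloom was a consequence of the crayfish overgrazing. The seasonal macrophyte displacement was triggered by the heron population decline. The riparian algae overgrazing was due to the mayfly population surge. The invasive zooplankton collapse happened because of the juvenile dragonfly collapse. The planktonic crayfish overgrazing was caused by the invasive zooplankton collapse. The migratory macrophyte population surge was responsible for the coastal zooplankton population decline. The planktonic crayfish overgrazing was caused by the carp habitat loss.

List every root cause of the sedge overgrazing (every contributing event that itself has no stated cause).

Tracing upstream from the sedge overgrazing: the sedge overgrazing ← the riparian algae overgrazing ← the mayfly population surge ← the heron population decline.
A separate upstream branch: the sedge overgrazing ← the coastal zooplankton population decline ← the seasonal macrophyte displacement ← the juvenile dragonfly collapse.
A separate upstream branch: the sedge overgrazing ← the riparian algae overgrazing ← the mayfly population surge ← the crayfish overgrazing.
Each of those chain origins has no stated cause.

the crayfish overgrazing, the heron population decline, the juvenile dragonfly collapse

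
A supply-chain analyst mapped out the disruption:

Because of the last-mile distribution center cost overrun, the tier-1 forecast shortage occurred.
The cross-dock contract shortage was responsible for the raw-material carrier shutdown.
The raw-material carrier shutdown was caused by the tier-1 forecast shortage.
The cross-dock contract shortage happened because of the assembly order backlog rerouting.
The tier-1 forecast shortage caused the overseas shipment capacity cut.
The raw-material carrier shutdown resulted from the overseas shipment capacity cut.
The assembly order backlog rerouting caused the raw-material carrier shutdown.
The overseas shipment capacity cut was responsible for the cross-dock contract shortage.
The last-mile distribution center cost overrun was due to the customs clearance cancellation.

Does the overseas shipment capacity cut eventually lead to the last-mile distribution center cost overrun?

The overseas shipment capacity cut leads to the cross-dock contract shortage, the raw-material carrier shutdown; the last-mile distribution center cost overrun is not among them.

No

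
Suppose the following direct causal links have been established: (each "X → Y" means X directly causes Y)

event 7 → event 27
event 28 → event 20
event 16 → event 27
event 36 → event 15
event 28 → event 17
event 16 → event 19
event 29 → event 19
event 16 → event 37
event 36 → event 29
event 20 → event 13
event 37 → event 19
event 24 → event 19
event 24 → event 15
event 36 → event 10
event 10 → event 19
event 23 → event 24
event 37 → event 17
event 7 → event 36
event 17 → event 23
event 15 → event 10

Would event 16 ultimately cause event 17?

Yes

There is a causal chain: event 16 → event 37 → event 17.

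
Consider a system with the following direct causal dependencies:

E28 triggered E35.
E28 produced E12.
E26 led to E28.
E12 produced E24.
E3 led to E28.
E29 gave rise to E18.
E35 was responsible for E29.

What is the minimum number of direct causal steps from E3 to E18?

Shortest chain: E3 → E28 → E35 → E29 → E18.

4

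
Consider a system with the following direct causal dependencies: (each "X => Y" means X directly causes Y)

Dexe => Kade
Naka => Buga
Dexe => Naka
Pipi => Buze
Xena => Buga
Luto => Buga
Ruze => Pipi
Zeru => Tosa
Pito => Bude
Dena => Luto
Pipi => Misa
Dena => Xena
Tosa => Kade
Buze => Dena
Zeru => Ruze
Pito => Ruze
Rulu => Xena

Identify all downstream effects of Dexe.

Direct effects: Naka, Kade.
2 steps out: Buga.
Not reachable from it: Zeru, Pito, Ruze, Tosa, Pipi, Buze, Bude, Dena, Rulu, Xena, Luto, Misa.

Buga, Kade, Naka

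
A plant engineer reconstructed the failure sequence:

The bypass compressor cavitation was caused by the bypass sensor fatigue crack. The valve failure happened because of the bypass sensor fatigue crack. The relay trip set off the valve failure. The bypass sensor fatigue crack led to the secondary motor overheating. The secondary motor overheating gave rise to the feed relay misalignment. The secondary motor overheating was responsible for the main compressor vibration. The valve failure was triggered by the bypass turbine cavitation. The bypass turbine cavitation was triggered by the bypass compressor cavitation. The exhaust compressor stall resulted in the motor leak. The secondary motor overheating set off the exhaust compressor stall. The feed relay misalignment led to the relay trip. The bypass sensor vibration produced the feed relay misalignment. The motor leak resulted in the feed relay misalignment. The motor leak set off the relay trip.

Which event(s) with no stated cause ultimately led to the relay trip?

Tracing upstream from the relay trip: the relay trip ← the feed relay misalignment ← the secondary motor overheating ← the bypass sensor fatigue crack.
A separate upstream branch: the relay trip ← the feed relay misalignment ← the bypass sensor vibration.
Each of those chain origins has no stated cause.

the bypass sensor fatigue crack, the bypass sensor vibration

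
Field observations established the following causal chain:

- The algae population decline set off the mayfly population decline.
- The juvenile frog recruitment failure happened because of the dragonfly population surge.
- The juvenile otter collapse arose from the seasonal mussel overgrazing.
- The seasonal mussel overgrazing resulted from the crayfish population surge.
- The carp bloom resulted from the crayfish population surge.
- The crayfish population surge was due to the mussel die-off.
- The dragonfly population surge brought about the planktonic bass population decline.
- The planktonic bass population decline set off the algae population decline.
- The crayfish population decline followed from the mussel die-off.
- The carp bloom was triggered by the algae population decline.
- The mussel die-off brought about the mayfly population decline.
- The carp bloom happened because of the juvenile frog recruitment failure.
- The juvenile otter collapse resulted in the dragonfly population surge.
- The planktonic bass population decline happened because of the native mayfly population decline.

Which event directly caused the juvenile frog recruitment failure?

Upstream contributors include the mussel die-off, the crayfish population surge, the seasonal mussel overgrazing, the juvenile otter collapse, but only the dragonfly population surge feeds directly into the juvenile frog recruitment failure.

the dragonfly population surge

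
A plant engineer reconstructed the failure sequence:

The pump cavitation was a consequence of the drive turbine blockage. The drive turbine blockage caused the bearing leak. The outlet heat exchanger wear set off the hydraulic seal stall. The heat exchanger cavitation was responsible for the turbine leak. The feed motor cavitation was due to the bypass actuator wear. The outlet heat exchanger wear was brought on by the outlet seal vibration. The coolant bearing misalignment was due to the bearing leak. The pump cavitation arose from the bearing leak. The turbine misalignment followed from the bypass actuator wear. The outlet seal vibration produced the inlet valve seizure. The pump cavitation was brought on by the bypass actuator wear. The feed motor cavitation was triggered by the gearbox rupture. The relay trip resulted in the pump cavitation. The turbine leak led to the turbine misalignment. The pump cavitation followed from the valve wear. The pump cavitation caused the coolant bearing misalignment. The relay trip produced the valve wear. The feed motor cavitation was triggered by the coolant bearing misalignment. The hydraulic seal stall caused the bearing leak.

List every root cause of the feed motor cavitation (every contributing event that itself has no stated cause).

the bypass actuator wear, the drive turbine blockage, the gearbox rupture, the outlet seal vibration, the relay trip

Tracing upstream from the feed motor cavitation: the feed motor cavitation ← the coolant bearing misalignment ← the pump cavitation ← the relay trip.
A separate upstream branch: the feed motor cavitation ← the coolant bearing misalignment ← the bearing leak ← the hydraulic seal stall ← the outlet heat exchanger wear ← the outlet seal vibration.
A separate upstream branch: the feed motor cavitation ← the coolant bearing misalignment ← the bearing leak ← the drive turbine blockage.
A separate upstream branch: the feed motor cavitation ← the bypass actuator wear.
A separate upstream branch: the feed motor cavitation ← the gearbox rupture.
Each of those chain origins has no stated cause.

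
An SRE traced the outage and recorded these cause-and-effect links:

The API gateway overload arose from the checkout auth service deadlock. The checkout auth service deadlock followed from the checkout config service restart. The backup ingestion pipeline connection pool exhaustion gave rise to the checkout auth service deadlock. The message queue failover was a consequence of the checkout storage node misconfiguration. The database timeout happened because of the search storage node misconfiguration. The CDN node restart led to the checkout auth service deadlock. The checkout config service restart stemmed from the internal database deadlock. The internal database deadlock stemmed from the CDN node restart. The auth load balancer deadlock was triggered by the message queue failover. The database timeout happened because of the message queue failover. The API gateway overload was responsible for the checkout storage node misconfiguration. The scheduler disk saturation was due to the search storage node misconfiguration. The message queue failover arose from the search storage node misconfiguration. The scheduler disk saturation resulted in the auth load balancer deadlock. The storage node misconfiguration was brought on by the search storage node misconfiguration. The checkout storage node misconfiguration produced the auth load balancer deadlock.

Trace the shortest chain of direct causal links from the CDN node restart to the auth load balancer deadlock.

the CDN node restart → the checkout auth service deadlock
the checkout auth service deadlock → the API gateway overload
the API gateway overload → the checkout storage node misconfiguration
the checkout storage node misconfiguration → the auth load balancer deadlock
Length: 4 steps.

the CDN node restart → the checkout auth service deadlock → the API gateway overload → the checkout storage node misconfiguration → the auth load balancer deadlock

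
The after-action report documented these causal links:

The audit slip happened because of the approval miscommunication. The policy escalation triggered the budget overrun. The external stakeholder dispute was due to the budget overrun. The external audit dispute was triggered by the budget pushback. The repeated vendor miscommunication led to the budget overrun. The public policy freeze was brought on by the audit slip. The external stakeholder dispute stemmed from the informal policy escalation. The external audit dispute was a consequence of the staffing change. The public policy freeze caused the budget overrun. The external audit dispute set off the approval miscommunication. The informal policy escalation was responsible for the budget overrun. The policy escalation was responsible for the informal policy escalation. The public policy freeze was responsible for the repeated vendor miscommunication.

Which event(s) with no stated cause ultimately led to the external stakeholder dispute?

Tracing upstream from the external stakeholder dispute: the external stakeholder dispute ← the budget overrun ← the public policy freeze ← the audit slip ← the approval miscommunication ← the external audit dispute ← the budget pushback.
A separate upstream branch: the external stakeholder dispute ← the budget overrun ← the public policy freeze ← the audit slip ← the approval miscommunication ← the external audit dispute ← the staffing change.
A separate upstream branch: the external stakeholder dispute ← the informal policy escalation ← the policy escalation.
Each of those chain origins has no stated cause.

the budget pushback, the policy escalation, the staffing change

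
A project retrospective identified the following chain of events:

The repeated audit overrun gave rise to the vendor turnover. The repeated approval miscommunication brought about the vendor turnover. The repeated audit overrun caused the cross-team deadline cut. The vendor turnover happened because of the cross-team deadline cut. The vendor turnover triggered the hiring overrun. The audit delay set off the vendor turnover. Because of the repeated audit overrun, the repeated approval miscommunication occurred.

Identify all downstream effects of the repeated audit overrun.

Direct effects: the cross-team deadline cut, the repeated approval miscommunication, the vendor turnover.
2 steps out: the hiring overrun.
Not reachable from it: the audit delay.

the cross-team deadline cut, the hiring overrun, the repeated approval miscommunication, the vendor turnover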